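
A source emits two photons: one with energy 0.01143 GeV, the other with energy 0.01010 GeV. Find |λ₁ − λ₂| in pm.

0.0143 pm

Using λ = hc/E: λ₁ = 1.0847e-13 m, λ₂ = 1.2276e-13 m.
|Δλ| = |1.0847e-13 − 1.2276e-13| = 1.43e-14 m = 0.0143 pm.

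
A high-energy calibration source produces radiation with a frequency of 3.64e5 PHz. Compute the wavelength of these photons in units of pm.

In SI units: f = 3.64e5 PHz = 3.64e20 Hz.
The photon relation is λ = c/f, giving λ = 8.236e-13 m.
Converting to pm: λ = 0.8236 pm ≈ 0.824 pm.

0.824 pm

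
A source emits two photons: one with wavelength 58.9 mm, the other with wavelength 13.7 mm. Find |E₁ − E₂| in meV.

Using E = hc/λ: E₁ = 3.373 × 10^-24 J, E₂ = 1.450 × 10^-23 J.
|ΔE| = |3.373 × 10^-24 − 1.450 × 10^-23| = 1.11 × 10^-23 J = 0.0694 meV.

0.0694 meV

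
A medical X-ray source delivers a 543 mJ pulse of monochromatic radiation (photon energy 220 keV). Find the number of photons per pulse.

1.54 × 10^13 photons

Per-photon energy: E = 3.525 × 10^-14 J (from energy = 220 keV).
N = E_total / E_photon = 0.543 J / 3.525 × 10^-14 J = 1.54 × 10^13.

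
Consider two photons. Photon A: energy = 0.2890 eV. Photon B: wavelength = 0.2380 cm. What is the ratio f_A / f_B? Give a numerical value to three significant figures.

f_A = 6.988e13 Hz (from energy = 0.2890 eV, via f = E/h).
f_B = 1.260e11 Hz (from wavelength = 0.2380 cm, via f = c/λ).
Ratio = 6.988e13 / 1.260e11 = 555.

555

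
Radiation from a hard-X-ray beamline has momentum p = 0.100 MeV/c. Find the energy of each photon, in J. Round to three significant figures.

Use c = 2.99792458e8 m/s, 1 eV = 1.602176634e-19 J.
Convert to SI: p = 0.100 MeV/c = 5.3443e-23 kg·m/s.
For a photon E = pc, so E = 1.602e-14 J.
So E ≈ 1.60e-14 J.

1.60e-14 J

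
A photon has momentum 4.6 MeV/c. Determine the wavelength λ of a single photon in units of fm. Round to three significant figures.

Take h = 6.62607015e-34 J·s, c = 2.99792458e8 m/s, 1 eV = 1.602176634e-19 J.
In SI units: p = 4.6 MeV/c = 2.4584e-21 kg·m/s.
Since λ = h/p for a photon, λ = 2.695e-13 m.
Converting to fm: λ = 269.5 fm ≈ 270 fm.

270 fm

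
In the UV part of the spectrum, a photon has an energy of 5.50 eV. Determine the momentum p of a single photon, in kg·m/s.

Take c = 2.99792458 × 10^8 m/s, 1 eV = 1.602176634 × 10^-19 J.
In SI units: E = 5.50 eV = 8.8120 × 10^-19 J.
Apply p = E/c: p = 2.939 × 10^-27 kg·m/s.
So p ≈ 2.94 × 10^-27 kg·m/s.

2.94 × 10^-27 kg·m/s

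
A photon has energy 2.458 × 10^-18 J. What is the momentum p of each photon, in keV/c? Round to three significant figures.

0.0153 keV/c

Use c = 2.99792458 × 10^8 m/s, 1 eV = 1.602176634 × 10^-19 J.
The photon relation is p = E/c, giving p = 8.199 × 10^-27 kg·m/s.
Converting to keV/c: p = 0.01534 keV/c ≈ 0.0153 keV/c.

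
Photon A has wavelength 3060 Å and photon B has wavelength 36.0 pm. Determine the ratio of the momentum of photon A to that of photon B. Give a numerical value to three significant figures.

p_A = 2.165 × 10^-27 kg·m/s (from wavelength = 3060 Å, via p = h/λ).
p_B = 1.841 × 10^-23 kg·m/s (from wavelength = 36.0 pm, via p = h/λ).
Ratio = 2.165 × 10^-27 / 1.841 × 10^-23 = 1.18 × 10^-4.

1.18 × 10^-4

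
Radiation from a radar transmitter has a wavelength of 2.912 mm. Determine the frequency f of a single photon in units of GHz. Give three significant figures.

In SI units: λ = 2.912 mm = 0.002912 m.
Since f = c/λ for a photon, f = 1.030e11 Hz.
Converting to GHz: f = 103.0 GHz ≈ 103 GHz.

103 GHz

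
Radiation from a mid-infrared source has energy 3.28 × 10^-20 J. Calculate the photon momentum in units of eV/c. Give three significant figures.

0.205 eV/c

Apply p = E/c: p = 1.094 × 10^-28 kg·m/s.
Converting to eV/c: p = 0.2047 eV/c ≈ 0.205 eV/c.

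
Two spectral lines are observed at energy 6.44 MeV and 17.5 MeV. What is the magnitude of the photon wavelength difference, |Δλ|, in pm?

Using λ = hc/E: λ₁ = 1.925 × 10^-13 m, λ₂ = 7.085 × 10^-14 m.
|Δλ| = |1.925 × 10^-13 − 7.085 × 10^-14| = 1.22 × 10^-13 m = 0.122 pm.

0.122 pm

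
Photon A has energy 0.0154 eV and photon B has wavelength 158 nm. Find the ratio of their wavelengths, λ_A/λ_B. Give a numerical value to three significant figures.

510

λ_A = 8.051 × 10^-5 m (from energy = 0.0154 eV, via λ = hc/E).
λ_B = 1.580 × 10^-7 m (from wavelength = 158 nm, via λ given directly).
Ratio = 8.051 × 10^-5 / 1.580 × 10^-7 = 510.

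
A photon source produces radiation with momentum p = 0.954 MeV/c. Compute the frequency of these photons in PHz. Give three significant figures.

2.31·10^5 PHz

(h = 6.62607015·10^-34 J·s, c = 2.99792458·10^8 m/s, 1 eV = 1.602176634·10^-19 J.)
First convert: p = 0.954 MeV/c = 5.0984·10^-22 kg·m/s.
Since f = pc/h for a photon, f = 2.307·10^20 Hz.
Converting to PHz: f = 230700 PHz ≈ 2.31·10^5 PHz.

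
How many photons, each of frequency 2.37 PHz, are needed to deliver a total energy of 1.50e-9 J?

9.55e8 photons

Per-photon energy: E = 1.570e-18 J (from frequency = 2.37 PHz).
N = E_total / E_photon = 1.50e-9 J / 1.570e-18 J = 9.55e8.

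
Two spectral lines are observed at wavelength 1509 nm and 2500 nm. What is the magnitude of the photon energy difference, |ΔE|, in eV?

0.326 eV

Using E = hc/λ: E₁ = 1.3164 × 10^-19 J, E₂ = 7.9458 × 10^-20 J.
|ΔE| = |1.3164 × 10^-19 − 7.9458 × 10^-20| = 5.22 × 10^-20 J = 0.326 eV.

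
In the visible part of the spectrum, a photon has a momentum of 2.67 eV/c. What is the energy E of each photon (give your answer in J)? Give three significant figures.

4.28 × 10^-19 J

Take c = 2.99792458 × 10^8 m/s, 1 eV = 1.602176634 × 10^-19 J.
First convert: p = 2.67 eV/c = 1.4269 × 10^-27 kg·m/s.
Since E = pc for a photon, E = 4.278 × 10^-19 J.
So E ≈ 4.28 × 10^-19 J.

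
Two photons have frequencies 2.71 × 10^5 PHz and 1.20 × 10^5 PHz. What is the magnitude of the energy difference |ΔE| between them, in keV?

Using E = hf: E₁ = 1.796 × 10^-13 J, E₂ = 7.951 × 10^-14 J.
|ΔE| = |1.796 × 10^-13 − 7.951 × 10^-14| = 1.00 × 10^-13 J = 624 keV.

624 keV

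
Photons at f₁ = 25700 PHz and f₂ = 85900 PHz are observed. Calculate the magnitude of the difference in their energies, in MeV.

0.249 MeV

Using E = hf: E₁ = 1.703e-14 J, E₂ = 5.692e-14 J.
|ΔE| = |1.703e-14 − 5.692e-14| = 3.99e-14 J = 0.249 MeV.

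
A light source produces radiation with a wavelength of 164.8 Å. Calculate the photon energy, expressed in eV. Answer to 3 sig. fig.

75.2 eV

Convert to SI: λ = 164.8 Å = 1.648 × 10^-8 m.
Apply E = hc/λ: E = 1.205 × 10^-17 J.
Converting to eV: E = 75.23 eV ≈ 75.2 eV.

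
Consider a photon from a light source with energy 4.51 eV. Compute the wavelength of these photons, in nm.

275 nm

(h = 6.62607015 × 10^-34 J·s, c = 2.99792458 × 10^8 m/s, 1 eV = 1.602176634 × 10^-19 J.)
Convert to SI: E = 4.51 eV = 7.2258 × 10^-19 J.
Since λ = hc/E for a photon, λ = 2.749 × 10^-7 m.
Converting to nm: λ = 274.9 nm ≈ 275 nm.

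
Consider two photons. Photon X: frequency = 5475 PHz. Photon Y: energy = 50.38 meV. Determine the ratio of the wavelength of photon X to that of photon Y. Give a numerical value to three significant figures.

2.22·10^-6

λ_X = 5.476·10^-11 m (from frequency = 5475 PHz, via λ = c/f).
λ_Y = 2.461·10^-5 m (from energy = 50.38 meV, via λ = hc/E).
Ratio = 5.476·10^-11 / 2.461·10^-5 = 2.22·10^-6.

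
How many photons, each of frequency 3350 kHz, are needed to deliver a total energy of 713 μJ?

Per-photon energy: E = 2.220 × 10^-27 J (from frequency = 3350 kHz).
N = E_total / E_photon = 7.13 × 10^-4 J / 2.220 × 10^-27 J = 3.21 × 10^23.

3.21 × 10^23 photons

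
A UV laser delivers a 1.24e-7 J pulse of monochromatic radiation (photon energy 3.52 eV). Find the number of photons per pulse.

2.20e11 photons

Per-photon energy: E = 5.640e-19 J (from energy = 3.52 eV).
N = E_total / E_photon = 1.24e-7 J / 5.640e-19 J = 2.20e11.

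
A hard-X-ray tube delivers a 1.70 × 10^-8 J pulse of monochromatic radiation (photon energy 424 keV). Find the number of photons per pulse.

2.50 × 10^5 photons

Per-photon energy: E = 6.793 × 10^-14 J (from energy = 424 keV).
N = E_total / E_photon = 1.70 × 10^-8 J / 6.793 × 10^-14 J = 2.50 × 10^5.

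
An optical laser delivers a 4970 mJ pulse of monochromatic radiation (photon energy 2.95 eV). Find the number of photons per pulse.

Per-photon energy: E = 4.726 × 10^-19 J (from energy = 2.95 eV).
N = E_total / E_photon = 4.97 J / 4.726 × 10^-19 J = 1.05 × 10^19.

1.05 × 10^19 photons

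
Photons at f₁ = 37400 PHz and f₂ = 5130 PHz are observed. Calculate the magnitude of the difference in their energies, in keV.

Using E = hf: E₁ = 2.478e-14 J, E₂ = 3.399e-15 J.
|ΔE| = |2.478e-14 − 3.399e-15| = 2.14e-14 J = 133 keV.

133 keV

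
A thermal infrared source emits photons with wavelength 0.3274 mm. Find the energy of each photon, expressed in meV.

3.79 meV

Use h = 6.62607015 × 10^-34 J·s, c = 2.99792458 × 10^8 m/s, 1 eV = 1.602176634 × 10^-19 J.
First convert: λ = 0.3274 mm = 3.274 × 10^-4 m.
Apply E = hc/λ: E = 6.067 × 10^-22 J.
Converting to meV: E = 3.787 meV ≈ 3.79 meV.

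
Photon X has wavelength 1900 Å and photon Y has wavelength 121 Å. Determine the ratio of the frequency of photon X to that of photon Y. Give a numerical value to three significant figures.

0.0637

f_X = 1.578e15 Hz (from wavelength = 1900 Å, via f = c/λ).
f_Y = 2.478e16 Hz (from wavelength = 121 Å, via f = c/λ).
Ratio = 1.578e15 / 2.478e16 = 0.0637.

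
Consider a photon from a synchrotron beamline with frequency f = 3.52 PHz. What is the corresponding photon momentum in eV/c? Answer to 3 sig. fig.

14.6 eV/c

First convert: f = 3.52 PHz = 3.52e15 Hz.
Since p = hf/c for a photon, p = 7.780e-27 kg·m/s.
Converting to eV/c: p = 14.56 eV/c ≈ 14.6 eV/c.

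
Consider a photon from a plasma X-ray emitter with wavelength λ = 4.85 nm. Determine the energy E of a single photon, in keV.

0.256 keV

Take h = 6.62607015 × 10^-34 J·s, c = 2.99792458 × 10^8 m/s, 1 eV = 1.602176634 × 10^-19 J.
First convert: λ = 4.85 nm = 4.85 × 10^-9 m.
The photon relation is E = hc/λ, giving E = 4.096 × 10^-17 J.
Converting to keV: E = 0.2556 keV ≈ 0.256 keV.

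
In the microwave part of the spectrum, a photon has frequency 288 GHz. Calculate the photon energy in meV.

Use h = 6.62607015 × 10^-34 J·s, 1 eV = 1.602176634 × 10^-19 J.
Convert to SI: f = 288 GHz = 2.88 × 10^11 Hz.
For a photon E = hf, so E = 1.908 × 10^-22 J.
Converting to meV: E = 1.191 meV ≈ 1.19 meV.

1.19 meV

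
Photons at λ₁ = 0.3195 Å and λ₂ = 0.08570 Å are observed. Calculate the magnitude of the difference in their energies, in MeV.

0.106 MeV

Using E = hc/λ: E₁ = 6.2174e-15 J, E₂ = 2.3179e-14 J.
|ΔE| = |6.2174e-15 − 2.3179e-14| = 1.70e-14 J = 0.106 MeV.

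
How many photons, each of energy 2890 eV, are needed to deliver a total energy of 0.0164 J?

3.54e13 photons

Per-photon energy: E = 4.630e-16 J (from energy = 2890 eV).
N = E_total / E_photon = 0.0164 J / 4.630e-16 J = 3.54e13.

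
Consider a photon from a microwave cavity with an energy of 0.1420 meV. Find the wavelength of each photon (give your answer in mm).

In SI units: E = 0.1420 meV = 2.2751e-23 J.
For a photon λ = hc/E, so λ = 0.008731 m.
Converting to mm: λ = 8.731 mm ≈ 8.73 mm.

8.73 mm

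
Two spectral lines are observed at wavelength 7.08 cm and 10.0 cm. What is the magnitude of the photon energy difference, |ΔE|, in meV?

5.11e-3 meV

Using E = hc/λ: E₁ = 2.806e-24 J, E₂ = 1.986e-24 J.
|ΔE| = |2.806e-24 − 1.986e-24| = 8.19e-25 J = 5.11e-3 meV.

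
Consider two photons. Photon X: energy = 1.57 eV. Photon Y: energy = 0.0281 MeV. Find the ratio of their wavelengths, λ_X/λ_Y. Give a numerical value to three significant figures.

1.79·10^4

λ_X = 7.897·10^-7 m (from energy = 1.57 eV, via λ = hc/E).
λ_Y = 4.412·10^-11 m (from energy = 0.0281 MeV, via λ = hc/E).
Ratio = 7.897·10^-7 / 4.412·10^-11 = 1.79·10^4.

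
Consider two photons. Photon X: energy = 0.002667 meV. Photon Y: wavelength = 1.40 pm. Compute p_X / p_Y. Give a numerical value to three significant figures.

3.01·10^-12

p_X = 1.425·10^-33 kg·m/s (from energy = 0.002667 meV, via p = E/c).
p_Y = 4.733·10^-22 kg·m/s (from wavelength = 1.40 pm, via p = h/λ).
Ratio = 1.425·10^-33 / 4.733·10^-22 = 3.01·10^-12.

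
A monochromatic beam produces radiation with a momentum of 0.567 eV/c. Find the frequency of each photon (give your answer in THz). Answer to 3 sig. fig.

(h = 6.62607015e-34 J·s, c = 2.99792458e8 m/s, 1 eV = 1.602176634e-19 J.)
Convert to SI: p = 0.567 eV/c = 3.0302e-28 kg·m/s.
For a photon f = pc/h, so f = 1.371e14 Hz.
Converting to THz: f = 137.1 THz ≈ 137 THz.

137 THz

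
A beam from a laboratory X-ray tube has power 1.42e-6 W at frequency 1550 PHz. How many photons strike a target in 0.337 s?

Total energy: E_total = P·t = 1.42e-6 × 0.337 = 4.785e-7 J.
Per-photon energy: E = 1.027e-15 J.
N = E_total / E_photon = 4.66e8.

4.66e8 photons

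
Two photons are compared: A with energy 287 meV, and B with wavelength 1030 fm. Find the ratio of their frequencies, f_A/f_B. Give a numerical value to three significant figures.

f_A = 6.940 × 10^13 Hz (from energy = 287 meV, via f = E/h).
f_B = 2.911 × 10^20 Hz (from wavelength = 1030 fm, via f = c/λ).
Ratio = 6.940 × 10^13 / 2.911 × 10^20 = 2.38 × 10^-7.

2.38 × 10^-7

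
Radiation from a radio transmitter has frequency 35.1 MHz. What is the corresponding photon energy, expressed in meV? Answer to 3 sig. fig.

1.45e-4 meV

(h = 6.62607015e-34 J·s, 1 eV = 1.602176634e-19 J.)
In SI units: f = 35.1 MHz = 3.51e7 Hz.
The photon relation is E = hf, giving E = 2.326e-26 J.
Converting to meV: E = 1.452e-4 meV ≈ 1.45e-4 meV.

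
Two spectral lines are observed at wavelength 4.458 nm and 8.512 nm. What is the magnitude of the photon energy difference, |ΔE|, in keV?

0.132 keV

Using E = hc/λ: E₁ = 4.4559·10^-17 J, E₂ = 2.3337·10^-17 J.
|ΔE| = |4.4559·10^-17 − 2.3337·10^-17| = 2.12·10^-17 J = 0.132 keV.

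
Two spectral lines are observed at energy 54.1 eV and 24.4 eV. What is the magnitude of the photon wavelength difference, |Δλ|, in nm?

27.9 nm

Using λ = hc/E: λ₁ = 2.292 × 10^-8 m, λ₂ = 5.081 × 10^-8 m.
|Δλ| = |2.292 × 10^-8 − 5.081 × 10^-8| = 2.79 × 10^-8 m = 27.9 nm.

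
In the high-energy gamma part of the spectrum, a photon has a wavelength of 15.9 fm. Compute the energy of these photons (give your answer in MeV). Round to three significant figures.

78.0 MeV

Convert to SI: λ = 15.9 fm = 1.59e-14 m.
Apply E = hc/λ: E = 1.249e-11 J.
Converting to MeV: E = 77.98 MeV ≈ 78.0 MeV.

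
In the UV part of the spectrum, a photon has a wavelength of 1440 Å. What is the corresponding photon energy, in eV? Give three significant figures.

First convert: λ = 1440 Å = 1.44·10^-7 m.
Since E = hc/λ for a photon, E = 1.379·10^-18 J.
Converting to eV: E = 8.610 eV ≈ 8.61 eV.

8.61 eV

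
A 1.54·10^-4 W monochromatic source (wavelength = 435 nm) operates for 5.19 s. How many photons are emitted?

1.75·10^15 photons

Total energy: E_total = P·t = 1.54·10^-4 × 5.19 = 7.993·10^-4 J.
Per-photon energy: E = 4.567·10^-19 J.
N = E_total / E_photon = 1.75·10^15.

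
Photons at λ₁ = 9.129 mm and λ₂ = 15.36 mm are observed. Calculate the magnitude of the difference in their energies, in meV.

0.0551 meV

Using E = hc/λ: E₁ = 2.1760·10^-23 J, E₂ = 1.2933·10^-23 J.
|ΔE| = |2.1760·10^-23 − 1.2933·10^-23| = 8.83·10^-24 J = 0.0551 meV.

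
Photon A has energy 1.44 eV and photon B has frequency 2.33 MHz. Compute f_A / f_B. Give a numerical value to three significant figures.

f_A = 3.482 × 10^14 Hz (from energy = 1.44 eV, via f = E/h).
f_B = 2.330 × 10^6 Hz (from frequency = 2.33 MHz, via f given directly).
Ratio = 3.482 × 10^14 / 2.330 × 10^6 = 1.49 × 10^8.

1.49 × 10^8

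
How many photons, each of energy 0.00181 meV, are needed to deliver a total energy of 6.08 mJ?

2.10 × 10^22 photons

Per-photon energy: E = 2.900 × 10^-25 J (from energy = 0.00181 meV).
N = E_total / E_photon = 0.00608 J / 2.900 × 10^-25 J = 2.10 × 10^22.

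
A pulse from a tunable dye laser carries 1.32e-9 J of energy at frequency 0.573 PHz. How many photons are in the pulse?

3.48e9 photons

Per-photon energy: E = 3.797e-19 J (from frequency = 0.573 PHz).
N = E_total / E_photon = 1.32e-9 J / 3.797e-19 J = 3.48e9.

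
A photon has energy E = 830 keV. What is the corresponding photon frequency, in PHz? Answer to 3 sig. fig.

2.01 × 10^5 PHz

Convert to SI: E = 830 keV = 1.3298 × 10^-13 J.
Apply f = E/h: f = 2.007 × 10^20 Hz.
Converting to PHz: f = 200700 PHz ≈ 2.01 × 10^5 PHz.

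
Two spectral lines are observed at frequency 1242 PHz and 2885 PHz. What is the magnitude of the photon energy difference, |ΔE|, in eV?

Using E = hf: E₁ = 8.2296·10^-16 J, E₂ = 1.9116·10^-15 J.
|ΔE| = |8.2296·10^-16 − 1.9116·10^-15| = 1.09·10^-15 J = 6790 eV.

6790 eV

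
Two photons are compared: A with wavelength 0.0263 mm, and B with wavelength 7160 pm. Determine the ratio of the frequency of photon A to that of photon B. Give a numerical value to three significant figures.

2.72 × 10^-4

f_A = 1.140 × 10^13 Hz (from wavelength = 0.0263 mm, via f = c/λ).
f_B = 4.187 × 10^16 Hz (from wavelength = 7160 pm, via f = c/λ).
Ratio = 1.140 × 10^13 / 4.187 × 10^16 = 2.72 × 10^-4.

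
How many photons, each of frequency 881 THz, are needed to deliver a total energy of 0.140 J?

2.40 × 10^17 photons

Per-photon energy: E = 5.838 × 10^-19 J (from frequency = 881 THz).
N = E_total / E_photon = 0.140 J / 5.838 × 10^-19 J = 2.40 × 10^17.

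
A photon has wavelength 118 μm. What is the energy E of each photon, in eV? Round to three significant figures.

In SI units: λ = 118 μm = 1.18 × 10^-4 m.
For a photon E = hc/λ, so E = 1.683 × 10^-21 J.
Converting to eV: E = 0.01051 eV ≈ 0.0105 eV.

0.0105 eV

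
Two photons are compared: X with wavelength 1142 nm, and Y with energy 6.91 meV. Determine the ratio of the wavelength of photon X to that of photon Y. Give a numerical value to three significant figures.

λ_X = 1.142 × 10^-6 m (from wavelength = 1142 nm, via λ given directly).
λ_Y = 1.794 × 10^-4 m (from energy = 6.91 meV, via λ = hc/E).
Ratio = 1.142 × 10^-6 / 1.794 × 10^-4 = 6.36 × 10^-3.

6.36 × 10^-3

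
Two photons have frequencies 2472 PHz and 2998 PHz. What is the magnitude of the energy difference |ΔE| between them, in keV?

Using E = hf: E₁ = 1.6380 × 10^-15 J, E₂ = 1.9865 × 10^-15 J.
|ΔE| = |1.6380 × 10^-15 − 1.9865 × 10^-15| = 3.49 × 10^-16 J = 2.18 keV.

2.18 keV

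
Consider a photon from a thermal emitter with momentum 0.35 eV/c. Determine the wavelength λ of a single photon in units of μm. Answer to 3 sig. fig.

3.54 μm

First convert: p = 0.35 eV/c = 1.8705 × 10^-28 kg·m/s.
Since λ = h/p for a photon, λ = 3.542 × 10^-6 m.
Converting to μm: λ = 3.542 μm ≈ 3.54 μm.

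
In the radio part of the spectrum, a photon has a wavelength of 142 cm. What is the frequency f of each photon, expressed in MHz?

Take c = 2.99792458·10^8 m/s.
Convert to SI: λ = 142 cm = 1.42 m.
For a photon f = c/λ, so f = 2.111·10^8 Hz.
Converting to MHz: f = 211.1 MHz ≈ 211 MHz.

211 MHz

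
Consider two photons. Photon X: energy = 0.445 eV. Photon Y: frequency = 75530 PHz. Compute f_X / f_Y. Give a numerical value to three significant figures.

1.42e-6

f_X = 1.076e14 Hz (from energy = 0.445 eV, via f = E/h).
f_Y = 7.553e19 Hz (from frequency = 75530 PHz, via f given directly).
Ratio = 1.076e14 / 7.553e19 = 1.42e-6.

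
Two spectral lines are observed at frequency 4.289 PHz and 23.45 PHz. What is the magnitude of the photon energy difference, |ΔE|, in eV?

79.2 eV

Using E = hf: E₁ = 2.8419e-18 J, E₂ = 1.5538e-17 J.
|ΔE| = |2.8419e-18 − 1.5538e-17| = 1.27e-17 J = 79.2 eV.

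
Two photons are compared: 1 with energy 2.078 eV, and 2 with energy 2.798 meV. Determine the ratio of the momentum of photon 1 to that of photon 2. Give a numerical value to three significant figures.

743

p_1 = 1.111e-27 kg·m/s (from energy = 2.078 eV, via p = E/c).
p_2 = 1.495e-30 kg·m/s (from energy = 2.798 meV, via p = E/c).
Ratio = 1.111e-27 / 1.495e-30 = 743.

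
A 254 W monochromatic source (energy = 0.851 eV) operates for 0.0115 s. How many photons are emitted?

2.14·10^19 photons

Total energy: E_total = P·t = 254 × 0.0115 = 2.921 J.
Per-photon energy: E = 1.363·10^-19 J.
N = E_total / E_photon = 2.14·10^19.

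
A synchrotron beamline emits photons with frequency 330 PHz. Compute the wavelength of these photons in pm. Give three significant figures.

908 pm

Take c = 2.99792458e8 m/s.
First convert: f = 330 PHz = 3.3e17 Hz.
Since λ = c/f for a photon, λ = 9.085e-10 m.
Converting to pm: λ = 908.5 pm ≈ 908 pm.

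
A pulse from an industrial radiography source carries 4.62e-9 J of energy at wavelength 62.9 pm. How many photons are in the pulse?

1.46e6 photons

Per-photon energy: E = 3.158e-15 J (from wavelength = 62.9 pm).
N = E_total / E_photon = 4.62e-9 J / 3.158e-15 J = 1.46e6.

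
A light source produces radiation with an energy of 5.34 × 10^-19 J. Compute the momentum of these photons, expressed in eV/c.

Take c = 2.99792458 × 10^8 m/s, 1 eV = 1.602176634 × 10^-19 J.
For a photon p = E/c, so p = 1.781 × 10^-27 kg·m/s.
Converting to eV/c: p = 3.333 eV/c ≈ 3.33 eV/c.

3.33 eV/c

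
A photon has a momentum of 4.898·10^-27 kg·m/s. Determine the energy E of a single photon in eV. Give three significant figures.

9.16 eV

Take c = 2.99792458·10^8 m/s, 1 eV = 1.602176634·10^-19 J.
Since E = pc for a photon, E = 1.468·10^-18 J.
Converting to eV: E = 9.165 eV ≈ 9.16 eV.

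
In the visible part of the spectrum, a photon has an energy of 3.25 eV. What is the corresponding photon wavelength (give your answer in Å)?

Use h = 6.62607015e-34 J·s, c = 2.99792458e8 m/s, 1 eV = 1.602176634e-19 J.
Convert to SI: E = 3.25 eV = 5.2071e-19 J.
The photon relation is λ = hc/E, giving λ = 3.815e-7 m.
Converting to Å: λ = 3815 Å ≈ 3810 Å.

3810 Å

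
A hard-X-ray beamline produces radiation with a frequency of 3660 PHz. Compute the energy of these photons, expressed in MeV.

Convert to SI: f = 3660 PHz = 3.66 × 10^18 Hz.
Apply E = hf: E = 2.425 × 10^-15 J.
Converting to MeV: E = 0.01514 MeV ≈ 0.0151 MeV.

0.0151 MeV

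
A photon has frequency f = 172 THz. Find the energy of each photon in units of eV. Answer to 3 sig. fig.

0.711 eV

In SI units: f = 172 THz = 1.72e14 Hz.
For a photon E = hf, so E = 1.140e-19 J.
Converting to eV: E = 0.7113 eV ≈ 0.711 eV.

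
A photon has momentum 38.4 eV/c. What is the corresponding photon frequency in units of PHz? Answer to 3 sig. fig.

9.29 PHz

Take h = 6.62607015 × 10^-34 J·s, c = 2.99792458 × 10^8 m/s, 1 eV = 1.602176634 × 10^-19 J.
Convert to SI: p = 38.4 eV/c = 2.0522 × 10^-26 kg·m/s.
Apply f = pc/h: f = 9.285 × 10^15 Hz.
Converting to PHz: f = 9.285 PHz ≈ 9.29 PHz.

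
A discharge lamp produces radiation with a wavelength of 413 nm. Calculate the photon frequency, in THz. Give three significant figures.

726 THz

(c = 2.99792458e8 m/s.)
In SI units: λ = 413 nm = 4.13e-7 m.
Apply f = c/λ: f = 7.259e14 Hz.
Converting to THz: f = 725.9 THz ≈ 726 THz.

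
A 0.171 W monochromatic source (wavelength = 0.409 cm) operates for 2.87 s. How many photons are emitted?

Total energy: E_total = P·t = 0.171 × 2.87 = 0.4908 J.
Per-photon energy: E = 4.857 × 10^-23 J.
N = E_total / E_photon = 1.01 × 10^22.

1.01 × 10^22 photons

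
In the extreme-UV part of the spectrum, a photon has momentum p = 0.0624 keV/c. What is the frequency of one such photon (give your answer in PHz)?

Take h = 6.62607015e-34 J·s, c = 2.99792458e8 m/s, 1 eV = 1.602176634e-19 J.
In SI units: p = 0.0624 keV/c = 3.3348e-26 kg·m/s.
Since f = pc/h for a photon, f = 1.509e16 Hz.
Converting to PHz: f = 15.09 PHz ≈ 15.1 PHz.

15.1 PHz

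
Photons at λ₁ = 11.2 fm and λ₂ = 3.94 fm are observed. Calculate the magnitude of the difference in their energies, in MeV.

204 MeV

Using E = hc/λ: E₁ = 1.774 × 10^-11 J, E₂ = 5.042 × 10^-11 J.
|ΔE| = |1.774 × 10^-11 − 5.042 × 10^-11| = 3.27 × 10^-11 J = 204 MeV.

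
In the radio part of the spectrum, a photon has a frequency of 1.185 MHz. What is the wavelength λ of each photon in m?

253 m

First convert: f = 1.185 MHz = 1.185 × 10^6 Hz.
Since λ = c/f for a photon, λ = 253.0 m.
So λ ≈ 253 m.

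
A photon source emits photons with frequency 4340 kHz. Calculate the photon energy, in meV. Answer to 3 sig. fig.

1.79 × 10^-5 meV

(h = 6.62607015 × 10^-34 J·s, 1 eV = 1.602176634 × 10^-19 J.)
Convert to SI: f = 4340 kHz = 4.34 × 10^6 Hz.
Apply E = hf: E = 2.876 × 10^-27 J.
Converting to meV: E = 1.795 × 10^-5 meV ≈ 1.79 × 10^-5 meV.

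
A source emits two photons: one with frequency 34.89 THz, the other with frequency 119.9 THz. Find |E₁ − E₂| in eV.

Using E = hf: E₁ = 2.3118 × 10^-20 J, E₂ = 7.9447 × 10^-20 J.
|ΔE| = |2.3118 × 10^-20 − 7.9447 × 10^-20| = 5.63 × 10^-20 J = 0.352 eV.

0.352 eV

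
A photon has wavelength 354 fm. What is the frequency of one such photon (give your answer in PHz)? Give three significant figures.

Use c = 2.99792458 × 10^8 m/s.
First convert: λ = 354 fm = 3.54 × 10^-13 m.
Apply f = c/λ: f = 8.469 × 10^20 Hz.
Converting to PHz: f = 846900 PHz ≈ 8.47 × 10^5 PHz.

8.47 × 10^5 PHz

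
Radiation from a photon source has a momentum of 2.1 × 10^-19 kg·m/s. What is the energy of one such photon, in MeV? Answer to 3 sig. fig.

393 MeV

Use c = 2.99792458 × 10^8 m/s, 1 eV = 1.602176634 × 10^-19 J.
Apply E = pc: E = 6.296 × 10^-11 J.
Converting to MeV: E = 392.9 MeV ≈ 393 MeV.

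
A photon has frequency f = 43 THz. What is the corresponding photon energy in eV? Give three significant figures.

0.178 eV

In SI units: f = 43 THz = 4.3e13 Hz.
Apply E = hf: E = 2.849e-20 J.
Converting to eV: E = 0.1778 eV ≈ 0.178 eV.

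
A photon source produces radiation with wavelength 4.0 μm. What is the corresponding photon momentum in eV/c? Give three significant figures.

0.310 eV/c

(h = 6.62607015e-34 J·s, c = 2.99792458e8 m/s, 1 eV = 1.602176634e-19 J.)
First convert: λ = 4.0 μm = 4.0e-6 m.
Apply p = h/λ: p = 1.657e-28 kg·m/s.
Converting to eV/c: p = 0.3100 eV/c ≈ 0.310 eV/c.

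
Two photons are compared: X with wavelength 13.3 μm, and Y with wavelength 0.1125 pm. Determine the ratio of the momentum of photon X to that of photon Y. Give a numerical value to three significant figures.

8.46 × 10^-9

p_X = 4.982 × 10^-29 kg·m/s (from wavelength = 13.3 μm, via p = h/λ).
p_Y = 5.890 × 10^-21 kg·m/s (from wavelength = 0.1125 pm, via p = h/λ).
Ratio = 4.982 × 10^-29 / 5.890 × 10^-21 = 8.46 × 10^-9.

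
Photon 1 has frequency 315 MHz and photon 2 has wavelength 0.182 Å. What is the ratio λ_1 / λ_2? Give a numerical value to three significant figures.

5.23e10

λ_1 = 0.9517 m (from frequency = 315 MHz, via λ = c/f).
λ_2 = 1.820e-11 m (from wavelength = 0.182 Å, via λ given directly).
Ratio = 0.9517 / 1.820e-11 = 5.23e10.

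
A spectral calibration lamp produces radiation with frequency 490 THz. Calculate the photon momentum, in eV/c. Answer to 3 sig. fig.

2.03 eV/c

First convert: f = 490 THz = 4.9e14 Hz.
Since p = hf/c for a photon, p = 1.083e-27 kg·m/s.
Converting to eV/c: p = 2.026 eV/c ≈ 2.03 eV/c.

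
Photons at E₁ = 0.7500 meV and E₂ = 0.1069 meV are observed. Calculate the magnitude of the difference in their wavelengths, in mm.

9.95 mm

Using λ = hc/E: λ₁ = 0.0016531 m, λ₂ = 0.011598 m.
|Δλ| = |0.0016531 − 0.011598| = 0.00995 m = 9.95 mm.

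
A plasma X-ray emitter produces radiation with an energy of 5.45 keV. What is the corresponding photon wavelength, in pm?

Take h = 6.62607015·10^-34 J·s, c = 2.99792458·10^8 m/s, 1 eV = 1.602176634·10^-19 J.
Convert to SI: E = 5.45 keV = 8.7319·10^-16 J.
Since λ = hc/E for a photon, λ = 2.275·10^-10 m.
Converting to pm: λ = 227.5 pm ≈ 227 pm.

227 pm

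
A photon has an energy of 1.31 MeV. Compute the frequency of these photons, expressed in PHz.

In SI units: E = 1.31 MeV = 2.0989 × 10^-13 J.
For a photon f = E/h, so f = 3.168 × 10^20 Hz.
Converting to PHz: f = 316800 PHz ≈ 3.17 × 10^5 PHz.

3.17 × 10^5 PHz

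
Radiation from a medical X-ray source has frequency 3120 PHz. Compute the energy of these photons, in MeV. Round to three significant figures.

First convert: f = 3120 PHz = 3.12 × 10^18 Hz.
Apply E = hf: E = 2.067 × 10^-15 J.
Converting to MeV: E = 0.01290 MeV ≈ 0.0129 MeV.

0.0129 MeV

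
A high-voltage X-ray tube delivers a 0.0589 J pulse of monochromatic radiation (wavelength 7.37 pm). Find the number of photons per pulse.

2.19e12 photons

Per-photon energy: E = 2.695e-14 J (from wavelength = 7.37 pm).
N = E_total / E_photon = 0.0589 J / 2.695e-14 J = 2.19e12.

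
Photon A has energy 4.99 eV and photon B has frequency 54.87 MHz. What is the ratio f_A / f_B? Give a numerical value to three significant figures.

2.20e7

f_A = 1.207e15 Hz (from energy = 4.99 eV, via f = E/h).
f_B = 5.487e7 Hz (from frequency = 54.87 MHz, via f given directly).
Ratio = 1.207e15 / 5.487e7 = 2.20e7.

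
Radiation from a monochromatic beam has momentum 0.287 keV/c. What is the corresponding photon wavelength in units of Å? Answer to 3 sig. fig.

Take h = 6.62607015 × 10^-34 J·s, c = 2.99792458 × 10^8 m/s, 1 eV = 1.602176634 × 10^-19 J.
In SI units: p = 0.287 keV/c = 1.5338 × 10^-25 kg·m/s.
Since λ = h/p for a photon, λ = 4.320 × 10^-9 m.
Converting to Å: λ = 43.20 Å ≈ 43.2 Å.

43.2 Å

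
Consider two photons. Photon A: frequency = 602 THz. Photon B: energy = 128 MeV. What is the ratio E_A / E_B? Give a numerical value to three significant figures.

E_A = 3.989e-19 J (from frequency = 602 THz, via E = hf).
E_B = 2.051e-11 J (from energy = 128 MeV, via E given directly).
Ratio = 3.989e-19 / 2.051e-11 = 1.95e-8.

1.95e-8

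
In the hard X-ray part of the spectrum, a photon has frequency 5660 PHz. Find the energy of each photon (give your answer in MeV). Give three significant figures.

0.0234 MeV

In SI units: f = 5660 PHz = 5.660 × 10^18 Hz.
Since E = hf for a photon, E = 3.750 × 10^-15 J.
Converting to MeV: E = 0.02341 MeV ≈ 0.0234 MeV.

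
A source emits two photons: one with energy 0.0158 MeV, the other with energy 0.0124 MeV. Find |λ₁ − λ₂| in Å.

Using λ = hc/E: λ₁ = 7.847e-11 m, λ₂ = 9.999e-11 m.
|Δλ| = |7.847e-11 − 9.999e-11| = 2.15e-11 m = 0.215 Å.

0.215 Å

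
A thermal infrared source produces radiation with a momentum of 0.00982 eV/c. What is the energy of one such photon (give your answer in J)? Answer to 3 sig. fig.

1.57 × 10^-21 J

In SI units: p = 0.00982 eV/c = 5.2481 × 10^-30 kg·m/s.
For a photon E = pc, so E = 1.573 × 10^-21 J.
So E ≈ 1.57 × 10^-21 J.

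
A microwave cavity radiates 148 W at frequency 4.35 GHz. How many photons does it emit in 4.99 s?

Total energy: E_total = P·t = 148 × 4.99 = 738.5 J.
Per-photon energy: E = 2.882e-24 J.
N = E_total / E_photon = 2.56e26.

2.56e26 photons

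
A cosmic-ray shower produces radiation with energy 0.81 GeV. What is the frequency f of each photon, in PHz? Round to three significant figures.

In SI units: E = 0.81 GeV = 1.2978 × 10^-10 J.
For a photon f = E/h, so f = 1.959 × 10^23 Hz.
Converting to PHz: f = 1.959 × 10^8 PHz ≈ 1.96 × 10^8 PHz.

1.96 × 10^8 PHz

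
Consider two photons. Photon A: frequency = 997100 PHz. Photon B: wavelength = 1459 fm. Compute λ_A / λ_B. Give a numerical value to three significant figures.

0.206

λ_A = 3.007 × 10^-13 m (from frequency = 997100 PHz, via λ = c/f).
λ_B = 1.459 × 10^-12 m (from wavelength = 1459 fm, via λ given directly).
Ratio = 3.007 × 10^-13 / 1.459 × 10^-12 = 0.206.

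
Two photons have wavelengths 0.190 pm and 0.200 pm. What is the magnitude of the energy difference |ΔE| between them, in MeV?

Using E = hc/λ: E₁ = 1.045e-12 J, E₂ = 9.932e-13 J.
|ΔE| = |1.045e-12 − 9.932e-13| = 5.23e-14 J = 0.326 MeV.

0.326 MeV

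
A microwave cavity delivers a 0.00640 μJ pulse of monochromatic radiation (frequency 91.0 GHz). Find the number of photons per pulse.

1.06e14 photons

Per-photon energy: E = 6.030e-23 J (from frequency = 91.0 GHz).
N = E_total / E_photon = 6.40e-9 J / 6.030e-23 J = 1.06e14.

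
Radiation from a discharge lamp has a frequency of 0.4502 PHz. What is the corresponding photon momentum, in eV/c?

Use h = 6.62607015 × 10^-34 J·s, c = 2.99792458 × 10^8 m/s, 1 eV = 1.602176634 × 10^-19 J.
First convert: f = 0.4502 PHz = 4.502 × 10^14 Hz.
Apply p = hf/c: p = 9.950 × 10^-28 kg·m/s.
Converting to eV/c: p = 1.862 eV/c ≈ 1.86 eV/c.

1.86 eV/c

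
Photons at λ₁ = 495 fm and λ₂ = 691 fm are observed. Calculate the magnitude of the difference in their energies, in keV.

Using E = hc/λ: E₁ = 4.013 × 10^-13 J, E₂ = 2.875 × 10^-13 J.
|ΔE| = |4.013 × 10^-13 − 2.875 × 10^-13| = 1.14 × 10^-13 J = 710 keV.

710 keV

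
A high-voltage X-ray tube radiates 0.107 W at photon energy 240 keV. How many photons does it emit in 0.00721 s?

2.01 × 10^10 photons

Total energy: E_total = P·t = 0.107 × 0.00721 = 7.715 × 10^-4 J.
Per-photon energy: E = 3.845 × 10^-14 J.
N = E_total / E_photon = 2.01 × 10^10.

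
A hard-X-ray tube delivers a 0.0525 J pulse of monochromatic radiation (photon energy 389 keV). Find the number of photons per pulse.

Per-photon energy: E = 6.232e-14 J (from energy = 389 keV).
N = E_total / E_photon = 0.0525 J / 6.232e-14 J = 8.42e11.

8.42e11 photons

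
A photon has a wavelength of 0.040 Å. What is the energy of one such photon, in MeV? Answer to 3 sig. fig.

0.310 MeV

In SI units: λ = 0.040 Å = 4.0e-12 m.
Since E = hc/λ for a photon, E = 4.966e-14 J.
Converting to MeV: E = 0.3100 MeV ≈ 0.310 MeV.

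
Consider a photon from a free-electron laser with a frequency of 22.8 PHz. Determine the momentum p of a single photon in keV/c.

(h = 6.62607015e-34 J·s, c = 2.99792458e8 m/s, 1 eV = 1.602176634e-19 J.)
In SI units: f = 22.8 PHz = 2.28e16 Hz.
For a photon p = hf/c, so p = 5.039e-26 kg·m/s.
Converting to keV/c: p = 0.09429 keV/c ≈ 0.0943 keV/c.

0.0943 keV/c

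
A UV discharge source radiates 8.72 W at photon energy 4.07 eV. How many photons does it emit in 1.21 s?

Total energy: E_total = P·t = 8.72 × 1.21 = 10.55 J.
Per-photon energy: E = 6.521e-19 J.
N = E_total / E_photon = 1.62e19.

1.62e19 photons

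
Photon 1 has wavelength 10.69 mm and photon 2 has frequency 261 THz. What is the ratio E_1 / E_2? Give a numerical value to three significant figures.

E_1 = 1.858 × 10^-23 J (from wavelength = 10.69 mm, via E = hc/λ).
E_2 = 1.729 × 10^-19 J (from frequency = 261 THz, via E = hf).
Ratio = 1.858 × 10^-23 / 1.729 × 10^-19 = 1.07 × 10^-4.

1.07 × 10^-4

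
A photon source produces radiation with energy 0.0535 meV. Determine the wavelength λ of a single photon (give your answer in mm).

23.2 mm

First convert: E = 0.0535 meV = 8.5716e-24 J.
The photon relation is λ = hc/E, giving λ = 0.02317 m.
Converting to mm: λ = 23.17 mm ≈ 23.2 mm.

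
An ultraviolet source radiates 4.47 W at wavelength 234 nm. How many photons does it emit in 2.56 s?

Total energy: E_total = P·t = 4.47 × 2.56 = 11.44 J.
Per-photon energy: E = 8.489e-19 J.
N = E_total / E_photon = 1.35e19.

1.35e19 photons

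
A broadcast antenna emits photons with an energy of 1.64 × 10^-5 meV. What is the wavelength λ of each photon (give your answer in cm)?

7560 cm

In SI units: E = 1.64 × 10^-5 meV = 2.6276 × 10^-27 J.
For a photon λ = hc/E, so λ = 75.60 m.
Converting to cm: λ = 7560 cm ≈ 7560 cm.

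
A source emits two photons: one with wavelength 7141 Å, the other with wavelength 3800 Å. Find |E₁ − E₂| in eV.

1.53 eV

Using E = hc/λ: E₁ = 2.7817 × 10^-19 J, E₂ = 5.2275 × 10^-19 J.
|ΔE| = |2.7817 × 10^-19 − 5.2275 × 10^-19| = 2.45 × 10^-19 J = 1.53 eV.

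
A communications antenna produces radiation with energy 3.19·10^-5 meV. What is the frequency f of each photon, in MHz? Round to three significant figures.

7.71 MHz

First convert: E = 3.19·10^-5 meV = 5.1109·10^-27 J.
For a photon f = E/h, so f = 7.713·10^6 Hz.
Converting to MHz: f = 7.713 MHz ≈ 7.71 MHz.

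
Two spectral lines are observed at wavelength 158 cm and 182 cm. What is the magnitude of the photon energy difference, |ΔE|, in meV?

Using E = hc/λ: E₁ = 1.257 × 10^-25 J, E₂ = 1.091 × 10^-25 J.
|ΔE| = |1.257 × 10^-25 − 1.091 × 10^-25| = 1.66 × 10^-26 J = 1.03 × 10^-4 meV.

1.03 × 10^-4 meV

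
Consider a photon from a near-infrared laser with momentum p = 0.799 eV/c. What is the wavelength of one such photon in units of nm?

First convert: p = 0.799 eV/c = 4.2701·10^-28 kg·m/s.
Since λ = h/p for a photon, λ = 1.552·10^-6 m.
Converting to nm: λ = 1552 nm ≈ 1550 nm.

1550 nm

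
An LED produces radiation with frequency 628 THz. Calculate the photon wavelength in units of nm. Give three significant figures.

477 nm

Take c = 2.99792458e8 m/s.
First convert: f = 628 THz = 6.28e14 Hz.
For a photon λ = c/f, so λ = 4.774e-7 m.
Converting to nm: λ = 477.4 nm ≈ 477 nm.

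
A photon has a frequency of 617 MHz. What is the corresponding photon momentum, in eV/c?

(h = 6.62607015 × 10^-34 J·s, c = 2.99792458 × 10^8 m/s, 1 eV = 1.602176634 × 10^-19 J.)
In SI units: f = 617 MHz = 6.17 × 10^8 Hz.
For a photon p = hf/c, so p = 1.364 × 10^-33 kg·m/s.
Converting to eV/c: p = 2.552 × 10^-6 eV/c ≈ 2.55 × 10^-6 eV/c.

2.55 × 10^-6 eV/c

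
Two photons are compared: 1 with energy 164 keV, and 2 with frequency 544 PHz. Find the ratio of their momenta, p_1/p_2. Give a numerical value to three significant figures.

p_1 = 8.765e-23 kg·m/s (from energy = 164 keV, via p = E/c).
p_2 = 1.202e-24 kg·m/s (from frequency = 544 PHz, via p = hf/c).
Ratio = 8.765e-23 / 1.202e-24 = 72.9.

72.9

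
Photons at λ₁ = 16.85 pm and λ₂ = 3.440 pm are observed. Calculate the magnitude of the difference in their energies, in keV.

287 keV

Using E = hc/λ: E₁ = 1.1789 × 10^-14 J, E₂ = 5.7746 × 10^-14 J.
|ΔE| = |1.1789 × 10^-14 − 5.7746 × 10^-14| = 4.60 × 10^-14 J = 287 keV.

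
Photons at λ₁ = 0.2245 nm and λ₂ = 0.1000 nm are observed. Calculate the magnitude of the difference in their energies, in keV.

6.88 keV

Using E = hc/λ: E₁ = 8.8483 × 10^-16 J, E₂ = 1.9864 × 10^-15 J.
|ΔE| = |8.8483 × 10^-16 − 1.9864 × 10^-15| = 1.10 × 10^-15 J = 6.88 keV.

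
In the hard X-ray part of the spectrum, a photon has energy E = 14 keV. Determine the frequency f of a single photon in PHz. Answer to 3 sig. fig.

First convert: E = 14 keV = 2.2430e-15 J.
Apply f = E/h: f = 3.385e18 Hz.
Converting to PHz: f = 3385 PHz ≈ 3390 PHz.

3390 PHz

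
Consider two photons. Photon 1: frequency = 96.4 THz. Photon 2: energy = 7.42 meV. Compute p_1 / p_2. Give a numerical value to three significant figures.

p_1 = 2.131e-28 kg·m/s (from frequency = 96.4 THz, via p = hf/c).
p_2 = 3.965e-30 kg·m/s (from energy = 7.42 meV, via p = E/c).
Ratio = 2.131e-28 / 3.965e-30 = 53.7.

53.7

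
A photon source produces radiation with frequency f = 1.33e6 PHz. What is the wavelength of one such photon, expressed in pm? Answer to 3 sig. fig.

Convert to SI: f = 1.33e6 PHz = 1.33e21 Hz.
For a photon λ = c/f, so λ = 2.254e-13 m.
Converting to pm: λ = 0.2254 pm ≈ 0.225 pm.

0.225 pm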